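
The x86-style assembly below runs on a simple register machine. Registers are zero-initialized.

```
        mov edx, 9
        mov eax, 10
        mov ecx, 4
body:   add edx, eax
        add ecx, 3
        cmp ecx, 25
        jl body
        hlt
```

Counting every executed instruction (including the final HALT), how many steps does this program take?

mov edx, 9 → edx=9
mov eax, 10 → eax=10
mov ecx, 4 → ecx=4
add edx, eax → edx=9+10=19
add ecx, 3 → ecx=4+3=7
cmp ecx, 25  (cmp 7,25)
jl body: taken
add edx, eax → edx=19+10=29
add ecx, 3 → ecx=7+3=10
cmp ecx, 25  (cmp 10,25)
jl body: taken
add edx, eax → edx=29+10=39
add ecx, 3 → ecx=10+3=13
cmp ecx, 25  (cmp 13,25)
jl body: taken
add edx, eax → edx=39+10=49
add ecx, 3 → ecx=13+3=16
cmp ecx, 25  (cmp 16,25)
jl body: taken
add edx, eax → edx=49+10=59
add ecx, 3 → ecx=16+3=19
cmp ecx, 25  (cmp 19,25)
jl body: taken
add edx, eax → edx=59+10=69
add ecx, 3 → ecx=19+3=22
cmp ecx, 25  (cmp 22,25)
jl body: taken
add edx, eax → edx=69+10=79
add ecx, 3 → ecx=22+3=25
cmp ecx, 25  (cmp 25,25)
jl body: not taken
halt.
Total executed instructions: 32.

32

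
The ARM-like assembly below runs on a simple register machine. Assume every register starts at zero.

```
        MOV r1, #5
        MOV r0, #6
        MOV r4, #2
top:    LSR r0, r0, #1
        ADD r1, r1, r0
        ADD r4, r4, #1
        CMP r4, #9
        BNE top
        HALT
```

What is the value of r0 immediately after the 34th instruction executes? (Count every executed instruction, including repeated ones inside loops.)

after MOV r1, #5: r1=5
after MOV r0, #6: r0=6
after MOV r4, #2: r4=2
after LSR r0, r0, #1: r0=6>>1=3
after ADD r1, r1, r0: r1=5+3=8
after ADD r4, r4, #1: r4=2+1=3
CMP r4, #9  (cmp 3,9)
BNE top: taken
after LSR r0, r0, #1: r0=3>>1=1
after ADD r1, r1, r0: r1=8+1=9
after ADD r4, r4, #1: r4=3+1=4
CMP r4, #9  (cmp 4,9)
BNE top: taken
after LSR r0, r0, #1: r0=1>>1=0
after ADD r1, r1, r0: r1=9+0=9
after ADD r4, r4, #1: r4=4+1=5
CMP r4, #9  (cmp 5,9)
BNE top: taken
after LSR r0, r0, #1: r0=0>>1=0
after ADD r1, r1, r0: r1=9+0=9
after ADD r4, r4, #1: r4=5+1=6
CMP r4, #9  (cmp 6,9)
BNE top: taken
after LSR r0, r0, #1: r0=0>>1=0
after ADD r1, r1, r0: r1=9+0=9
after ADD r4, r4, #1: r4=6+1=7
CMP r4, #9  (cmp 7,9)
BNE top: taken
after LSR r0, r0, #1: r0=0>>1=0
after ADD r1, r1, r0: r1=9+0=9
after ADD r4, r4, #1: r4=7+1=8
CMP r4, #9  (cmp 8,9)
BNE top: taken
after LSR r0, r0, #1: r0=0>>1=0
After step 34: r0 = 0.

0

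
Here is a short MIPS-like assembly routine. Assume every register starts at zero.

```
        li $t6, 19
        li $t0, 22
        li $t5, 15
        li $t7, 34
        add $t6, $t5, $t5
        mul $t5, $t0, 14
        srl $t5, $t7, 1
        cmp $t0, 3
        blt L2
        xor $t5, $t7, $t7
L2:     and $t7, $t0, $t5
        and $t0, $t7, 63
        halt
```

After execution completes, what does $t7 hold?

li $t6, 19 → $t6=19
li $t0, 22 → $t0=22
li $t5, 15 → $t5=15
li $t7, 34 → $t7=34
add $t6, $t5, $t5 → $t6=15+15=30
mul $t5, $t0, 14 → $t5=22*14=308
srl $t5, $t7, 1 → $t5=34>>1=17
cmp $t0, 3  (cmp 22,3)
blt L2: not taken
xor $t5, $t7, $t7 → $t5=34^34=0
and $t7, $t0, $t5 → $t7=22&0=0
and $t0, $t7, 63 → $t0=0&63=0
halt.

0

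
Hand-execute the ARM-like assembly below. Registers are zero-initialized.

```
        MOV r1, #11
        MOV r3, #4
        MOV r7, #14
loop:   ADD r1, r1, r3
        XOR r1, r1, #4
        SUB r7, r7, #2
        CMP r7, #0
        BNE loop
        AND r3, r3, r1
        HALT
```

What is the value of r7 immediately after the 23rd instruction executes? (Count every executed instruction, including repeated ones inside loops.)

after MOV r1, #11: r1=11
after MOV r3, #4: r3=4
after MOV r7, #14: r7=14
after ADD r1, r1, r3: r1=11+4=15
after XOR r1, r1, #4: r1=15^4=11
after SUB r7, r7, #2: r7=14-2=12
CMP r7, #0  (cmp 12,0)
BNE loop: taken
after ADD r1, r1, r3: r1=11+4=15
after XOR r1, r1, #4: r1=15^4=11
after SUB r7, r7, #2: r7=12-2=10
CMP r7, #0  (cmp 10,0)
BNE loop: taken
after ADD r1, r1, r3: r1=11+4=15
after XOR r1, r1, #4: r1=15^4=11
after SUB r7, r7, #2: r7=10-2=8
CMP r7, #0  (cmp 8,0)
BNE loop: taken
after ADD r1, r1, r3: r1=11+4=15
after XOR r1, r1, #4: r1=15^4=11
after SUB r7, r7, #2: r7=8-2=6
CMP r7, #0  (cmp 6,0)
BNE loop: taken
After step 23: r7 = 6.

6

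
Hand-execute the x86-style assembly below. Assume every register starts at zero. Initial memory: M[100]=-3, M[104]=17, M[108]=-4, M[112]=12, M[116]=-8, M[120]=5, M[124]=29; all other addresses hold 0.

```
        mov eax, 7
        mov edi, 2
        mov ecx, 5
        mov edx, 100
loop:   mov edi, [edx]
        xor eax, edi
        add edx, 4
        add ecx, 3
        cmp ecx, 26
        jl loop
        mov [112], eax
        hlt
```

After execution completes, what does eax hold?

eax=7
edi=2
ecx=5
edx=100
edi=M[100]=-3
eax=7^(-3)=-6
edx=100+4=104
ecx=5+3=8
cmp ecx, 26  (cmp 8,26)
jl loop: taken
edi=M[104]=17
eax=(-6)^17=-21
edx=104+4=108
ecx=8+3=11
cmp ecx, 26  (cmp 11,26)
jl loop: taken
edi=M[108]=-4
eax=(-21)^(-4)=23
edx=108+4=112
ecx=11+3=14
cmp ecx, 26  (cmp 14,26)
jl loop: taken
edi=M[112]=12
eax=23^12=27
edx=112+4=116
ecx=14+3=17
cmp ecx, 26  (cmp 17,26)
jl loop: taken
edi=M[116]=-8
eax=27^(-8)=-29
edx=116+4=120
ecx=17+3=20
cmp ecx, 26  (cmp 20,26)
jl loop: taken
edi=M[120]=5
eax=(-29)^5=-26
edx=120+4=124
ecx=20+3=23
cmp ecx, 26  (cmp 23,26)
jl loop: taken
edi=M[124]=29
eax=(-26)^29=-5
edx=124+4=128
ecx=23+3=26
cmp ecx, 26  (cmp 26,26)
jl loop: not taken
mov [112], eax → M[112]=-5
halt.

-5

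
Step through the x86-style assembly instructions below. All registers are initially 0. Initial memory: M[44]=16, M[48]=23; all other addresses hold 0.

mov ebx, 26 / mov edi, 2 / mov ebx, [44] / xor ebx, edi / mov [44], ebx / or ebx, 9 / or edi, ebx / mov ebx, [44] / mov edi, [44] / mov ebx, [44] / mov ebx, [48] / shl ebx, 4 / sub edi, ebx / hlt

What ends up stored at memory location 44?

18

ebx=26
edi=2
ebx=M[44]=16
ebx=16^2=18
mov [44], ebx → M[44]=18
ebx=18|9=27
edi=2|27=27
ebx=M[44]=18
edi=M[44]=18
ebx=M[44]=18
ebx=M[48]=23
ebx=23<<4=368
edi=18-368=-350
halt.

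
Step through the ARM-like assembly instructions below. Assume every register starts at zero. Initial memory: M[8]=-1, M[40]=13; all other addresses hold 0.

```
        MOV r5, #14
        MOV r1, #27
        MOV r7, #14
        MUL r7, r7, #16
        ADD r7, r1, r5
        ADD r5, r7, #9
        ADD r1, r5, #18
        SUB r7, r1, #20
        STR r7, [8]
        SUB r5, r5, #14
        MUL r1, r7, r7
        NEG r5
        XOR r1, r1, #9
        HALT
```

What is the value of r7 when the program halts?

r5=14
r1=27
r7=14
r7=14*16=224
r7=27+14=41
r5=41+9=50
r1=50+18=68
r7=68-20=48
STR r7, [8] → M[8]=48
r5=50-14=36
r1=48*48=2304
r5=-(36)=-36
r1=2304^9=2313
halt.

48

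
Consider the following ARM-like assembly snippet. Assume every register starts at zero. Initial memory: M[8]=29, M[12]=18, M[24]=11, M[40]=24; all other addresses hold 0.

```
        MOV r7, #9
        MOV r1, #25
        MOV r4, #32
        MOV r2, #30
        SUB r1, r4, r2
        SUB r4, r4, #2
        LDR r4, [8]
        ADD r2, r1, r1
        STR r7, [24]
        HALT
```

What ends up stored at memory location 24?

r7=9
r1=25
r4=32
r2=30
r1=32-30=2
r4=32-2=30
r4=M[8]=29
r2=2+2=4
STR r7, [24] → M[24]=9
halt.

9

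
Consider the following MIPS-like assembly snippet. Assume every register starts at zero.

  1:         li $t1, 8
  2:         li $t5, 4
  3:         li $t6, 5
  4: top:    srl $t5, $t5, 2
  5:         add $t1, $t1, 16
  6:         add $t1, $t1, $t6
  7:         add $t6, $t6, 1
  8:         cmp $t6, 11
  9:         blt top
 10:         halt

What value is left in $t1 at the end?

149

$t1=8
$t5=4
$t6=5
$t5=4>>2=1
$t1=8+16=24
$t1=24+5=29
$t6=5+1=6
cmp $t6, 11  (cmp 6,11)
blt top: taken
$t5=1>>2=0
$t1=29+16=45
$t1=45+6=51
$t6=6+1=7
cmp $t6, 11  (cmp 7,11)
blt top: taken
$t5=0>>2=0
$t1=51+16=67
$t1=67+7=74
$t6=7+1=8
cmp $t6, 11  (cmp 8,11)
blt top: taken
$t5=0>>2=0
$t1=74+16=90
$t1=90+8=98
$t6=8+1=9
cmp $t6, 11  (cmp 9,11)
blt top: taken
$t5=0>>2=0
$t1=98+16=114
$t1=114+9=123
$t6=9+1=10
cmp $t6, 11  (cmp 10,11)
blt top: taken
$t5=0>>2=0
$t1=123+16=139
$t1=139+10=149
$t6=10+1=11
cmp $t6, 11  (cmp 11,11)
blt top: not taken
halt.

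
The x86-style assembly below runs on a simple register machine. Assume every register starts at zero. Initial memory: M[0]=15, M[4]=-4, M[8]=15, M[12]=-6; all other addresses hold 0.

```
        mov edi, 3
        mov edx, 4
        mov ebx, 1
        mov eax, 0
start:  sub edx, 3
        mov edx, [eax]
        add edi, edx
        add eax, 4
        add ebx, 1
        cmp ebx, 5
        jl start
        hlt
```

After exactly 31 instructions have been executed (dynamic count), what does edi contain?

23

mov edi, 3 → edi=3
mov edx, 4 → edx=4
mov ebx, 1 → ebx=1
mov eax, 0 → eax=0
sub edx, 3 → edx=4-3=1
mov edx, [eax] → edx=M[0]=15
add edi, edx → edi=3+15=18
add eax, 4 → eax=0+4=4
add ebx, 1 → ebx=1+1=2
cmp ebx, 5  (cmp 2,5)
jl start: taken
sub edx, 3 → edx=15-3=12
mov edx, [eax] → edx=M[4]=-4
add edi, edx → edi=18+(-4)=14
add eax, 4 → eax=4+4=8
add ebx, 1 → ebx=2+1=3
cmp ebx, 5  (cmp 3,5)
jl start: taken
sub edx, 3 → edx=(-4)-3=-7
mov edx, [eax] → edx=M[8]=15
add edi, edx → edi=14+15=29
add eax, 4 → eax=8+4=12
add ebx, 1 → ebx=3+1=4
cmp ebx, 5  (cmp 4,5)
jl start: taken
sub edx, 3 → edx=15-3=12
mov edx, [eax] → edx=M[12]=-6
add edi, edx → edi=29+(-6)=23
add eax, 4 → eax=12+4=16
add ebx, 1 → ebx=4+1=5
cmp ebx, 5  (cmp 5,5)
After step 31: edi = 23.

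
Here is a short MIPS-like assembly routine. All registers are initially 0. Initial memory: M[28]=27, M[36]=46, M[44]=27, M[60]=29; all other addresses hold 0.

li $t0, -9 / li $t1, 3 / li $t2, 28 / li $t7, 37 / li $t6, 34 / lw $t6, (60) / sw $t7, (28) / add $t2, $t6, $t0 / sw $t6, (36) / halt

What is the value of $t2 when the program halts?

after li $t0, -9: $t0=-9
after li $t1, 3: $t1=3
after li $t2, 28: $t2=28
after li $t7, 37: $t7=37
after li $t6, 34: $t6=34
after lw $t6, (60): $t6=M[60]=29
sw $t7, (28) → M[28]=37
after add $t2, $t6, $t0: $t2=29+(-9)=20
sw $t6, (36) → M[36]=29
halt.

20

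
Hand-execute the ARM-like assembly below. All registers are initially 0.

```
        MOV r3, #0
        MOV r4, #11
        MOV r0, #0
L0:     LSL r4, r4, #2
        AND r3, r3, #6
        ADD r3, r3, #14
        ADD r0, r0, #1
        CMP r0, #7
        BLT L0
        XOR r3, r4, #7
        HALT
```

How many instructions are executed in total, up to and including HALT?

47

after MOV r3, #0: r3=0
after MOV r4, #11: r4=11
after MOV r0, #0: r0=0
after LSL r4, r4, #2: r4=11<<2=44
after AND r3, r3, #6: r3=0&6=0
after ADD r3, r3, #14: r3=0+14=14
after ADD r0, r0, #1: r0=0+1=1
CMP r0, #7  (cmp 1,7)
BLT L0: taken
after LSL r4, r4, #2: r4=44<<2=176
after AND r3, r3, #6: r3=14&6=6
after ADD r3, r3, #14: r3=6+14=20
after ADD r0, r0, #1: r0=1+1=2
CMP r0, #7  (cmp 2,7)
BLT L0: taken
after LSL r4, r4, #2: r4=176<<2=704
after AND r3, r3, #6: r3=20&6=4
after ADD r3, r3, #14: r3=4+14=18
after ADD r0, r0, #1: r0=2+1=3
CMP r0, #7  (cmp 3,7)
BLT L0: taken
after LSL r4, r4, #2: r4=704<<2=2816
after AND r3, r3, #6: r3=18&6=2
after ADD r3, r3, #14: r3=2+14=16
after ADD r0, r0, #1: r0=3+1=4
CMP r0, #7  (cmp 4,7)
BLT L0: taken
after LSL r4, r4, #2: r4=2816<<2=11264
after AND r3, r3, #6: r3=16&6=0
after ADD r3, r3, #14: r3=0+14=14
after ADD r0, r0, #1: r0=4+1=5
CMP r0, #7  (cmp 5,7)
BLT L0: taken
after LSL r4, r4, #2: r4=11264<<2=45056
after AND r3, r3, #6: r3=14&6=6
after ADD r3, r3, #14: r3=6+14=20
after ADD r0, r0, #1: r0=5+1=6
CMP r0, #7  (cmp 6,7)
BLT L0: taken
after LSL r4, r4, #2: r4=45056<<2=180224
after AND r3, r3, #6: r3=20&6=4
after ADD r3, r3, #14: r3=4+14=18
after ADD r0, r0, #1: r0=6+1=7
CMP r0, #7  (cmp 7,7)
BLT L0: not taken
after XOR r3, r4, #7: r3=180224^7=180231
halt.
Total executed instructions: 47.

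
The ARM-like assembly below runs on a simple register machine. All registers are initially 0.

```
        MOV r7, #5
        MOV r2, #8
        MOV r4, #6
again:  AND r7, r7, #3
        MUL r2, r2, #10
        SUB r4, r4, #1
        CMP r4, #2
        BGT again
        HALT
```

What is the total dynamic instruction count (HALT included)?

r7=5
r2=8
r4=6
r7=5&3=1
r2=8*10=80
r4=6-1=5
CMP r4, #2  (cmp 5,2)
BGT again: taken
r7=1&3=1
r2=80*10=800
r4=5-1=4
CMP r4, #2  (cmp 4,2)
BGT again: taken
r7=1&3=1
r2=800*10=8000
r4=4-1=3
CMP r4, #2  (cmp 3,2)
BGT again: taken
r7=1&3=1
r2=8000*10=80000
r4=3-1=2
CMP r4, #2  (cmp 2,2)
BGT again: not taken
halt.
Total executed instructions: 24.

24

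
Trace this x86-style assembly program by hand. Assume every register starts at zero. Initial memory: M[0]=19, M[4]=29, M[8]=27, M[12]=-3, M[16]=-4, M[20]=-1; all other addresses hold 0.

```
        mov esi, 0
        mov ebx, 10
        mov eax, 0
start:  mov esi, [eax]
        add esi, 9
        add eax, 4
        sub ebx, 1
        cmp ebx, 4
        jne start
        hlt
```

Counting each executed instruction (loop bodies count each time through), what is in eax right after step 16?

mov esi, 0 → esi=0
mov ebx, 10 → ebx=10
mov eax, 0 → eax=0
mov esi, [eax] → esi=M[0]=19
add esi, 9 → esi=19+9=28
add eax, 4 → eax=0+4=4
sub ebx, 1 → ebx=10-1=9
cmp ebx, 4  (cmp 9,4)
jne start: taken
mov esi, [eax] → esi=M[4]=29
add esi, 9 → esi=29+9=38
add eax, 4 → eax=4+4=8
sub ebx, 1 → ebx=9-1=8
cmp ebx, 4  (cmp 8,4)
jne start: taken
mov esi, [eax] → esi=M[8]=27
After step 16: eax = 8.

8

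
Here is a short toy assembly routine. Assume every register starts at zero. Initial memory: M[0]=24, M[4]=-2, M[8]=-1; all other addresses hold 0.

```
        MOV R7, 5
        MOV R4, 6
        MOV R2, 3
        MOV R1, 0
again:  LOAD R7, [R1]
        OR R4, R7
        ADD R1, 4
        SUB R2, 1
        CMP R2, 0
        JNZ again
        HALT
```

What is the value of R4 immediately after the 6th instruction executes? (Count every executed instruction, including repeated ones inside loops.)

MOV R7, 5 → R7=5
MOV R4, 6 → R4=6
MOV R2, 3 → R2=3
MOV R1, 0 → R1=0
LOAD R7, [R1] → R7=M[0]=24
OR R4, R7 → R4=6|24=30
After step 6: R4 = 30.

30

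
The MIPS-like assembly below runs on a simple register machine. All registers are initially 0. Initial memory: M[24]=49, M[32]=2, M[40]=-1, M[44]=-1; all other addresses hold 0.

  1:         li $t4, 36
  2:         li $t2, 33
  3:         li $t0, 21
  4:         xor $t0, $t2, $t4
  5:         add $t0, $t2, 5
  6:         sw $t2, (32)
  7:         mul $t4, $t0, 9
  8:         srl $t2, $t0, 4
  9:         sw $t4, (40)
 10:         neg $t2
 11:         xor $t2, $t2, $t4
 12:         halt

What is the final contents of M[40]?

$t4=36
$t2=33
$t0=21
$t0=33^36=5
$t0=33+5=38
sw $t2, (32) → M[32]=33
$t4=38*9=342
$t2=38>>4=2
sw $t4, (40) → M[40]=342
$t2=-(2)=-2
$t2=(-2)^342=-344
halt.

342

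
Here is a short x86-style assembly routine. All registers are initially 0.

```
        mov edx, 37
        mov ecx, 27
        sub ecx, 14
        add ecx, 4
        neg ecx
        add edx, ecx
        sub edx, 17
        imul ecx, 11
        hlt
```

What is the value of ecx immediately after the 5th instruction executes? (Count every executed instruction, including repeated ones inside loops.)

after mov edx, 37: edx=37
after mov ecx, 27: ecx=27
after sub ecx, 14: ecx=27-14=13
after add ecx, 4: ecx=13+4=17
after neg ecx: ecx=-(17)=-17
After step 5: ecx = -17.

-17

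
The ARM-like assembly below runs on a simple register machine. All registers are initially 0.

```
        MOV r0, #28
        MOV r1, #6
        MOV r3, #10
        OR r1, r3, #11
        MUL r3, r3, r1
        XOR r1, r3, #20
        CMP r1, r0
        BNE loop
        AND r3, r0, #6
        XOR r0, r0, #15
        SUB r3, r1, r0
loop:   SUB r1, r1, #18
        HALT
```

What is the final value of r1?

104

r0=28
r1=6
r3=10
r1=10|11=11
r3=10*11=110
r1=110^20=122
CMP r1, r0  (cmp 122,28)
BNE loop: taken
r1=122-18=104
halt.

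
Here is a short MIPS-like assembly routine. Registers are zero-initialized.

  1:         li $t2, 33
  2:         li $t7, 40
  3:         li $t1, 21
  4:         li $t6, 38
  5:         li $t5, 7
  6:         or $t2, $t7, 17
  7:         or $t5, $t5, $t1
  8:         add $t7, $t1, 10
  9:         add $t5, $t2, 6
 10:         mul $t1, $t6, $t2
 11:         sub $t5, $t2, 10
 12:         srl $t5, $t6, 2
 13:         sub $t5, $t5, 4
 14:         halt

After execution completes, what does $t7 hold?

31

after li $t2, 33: $t2=33
after li $t7, 40: $t7=40
after li $t1, 21: $t1=21
after li $t6, 38: $t6=38
after li $t5, 7: $t5=7
after or $t2, $t7, 17: $t2=40|17=57
after or $t5, $t5, $t1: $t5=7|21=23
after add $t7, $t1, 10: $t7=21+10=31
after add $t5, $t2, 6: $t5=57+6=63
after mul $t1, $t6, $t2: $t1=38*57=2166
after sub $t5, $t2, 10: $t5=57-10=47
after srl $t5, $t6, 2: $t5=38>>2=9
after sub $t5, $t5, 4: $t5=9-4=5
halt.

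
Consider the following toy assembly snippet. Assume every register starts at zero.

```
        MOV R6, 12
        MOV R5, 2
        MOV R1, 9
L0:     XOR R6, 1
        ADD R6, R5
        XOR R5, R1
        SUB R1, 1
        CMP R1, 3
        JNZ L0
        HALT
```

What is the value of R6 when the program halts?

after MOV R6, 12: R6=12
after MOV R5, 2: R5=2
after MOV R1, 9: R1=9
after XOR R6, 1: R6=12^1=13
after ADD R6, R5: R6=13+2=15
after XOR R5, R1: R5=2^9=11
after SUB R1, 1: R1=9-1=8
CMP R1, 3  (cmp 8,3)
JNZ L0: taken
after XOR R6, 1: R6=15^1=14
after ADD R6, R5: R6=14+11=25
after XOR R5, R1: R5=11^8=3
after SUB R1, 1: R1=8-1=7
CMP R1, 3  (cmp 7,3)
JNZ L0: taken
after XOR R6, 1: R6=25^1=24
after ADD R6, R5: R6=24+3=27
after XOR R5, R1: R5=3^7=4
after SUB R1, 1: R1=7-1=6
CMP R1, 3  (cmp 6,3)
JNZ L0: taken
after XOR R6, 1: R6=27^1=26
after ADD R6, R5: R6=26+4=30
after XOR R5, R1: R5=4^6=2
after SUB R1, 1: R1=6-1=5
CMP R1, 3  (cmp 5,3)
JNZ L0: taken
after XOR R6, 1: R6=30^1=31
after ADD R6, R5: R6=31+2=33
after XOR R5, R1: R5=2^5=7
after SUB R1, 1: R1=5-1=4
CMP R1, 3  (cmp 4,3)
JNZ L0: taken
after XOR R6, 1: R6=33^1=32
after ADD R6, R5: R6=32+7=39
after XOR R5, R1: R5=7^4=3
after SUB R1, 1: R1=4-1=3
CMP R1, 3  (cmp 3,3)
JNZ L0: not taken
halt.

39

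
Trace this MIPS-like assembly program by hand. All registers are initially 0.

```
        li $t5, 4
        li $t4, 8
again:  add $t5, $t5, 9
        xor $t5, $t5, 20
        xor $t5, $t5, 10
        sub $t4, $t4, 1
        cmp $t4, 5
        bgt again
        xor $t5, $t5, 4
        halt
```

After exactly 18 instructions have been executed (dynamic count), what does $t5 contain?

21

$t5=4
$t4=8
$t5=4+9=13
$t5=13^20=25
$t5=25^10=19
$t4=8-1=7
cmp $t4, 5  (cmp 7,5)
bgt again: taken
$t5=19+9=28
$t5=28^20=8
$t5=8^10=2
$t4=7-1=6
cmp $t4, 5  (cmp 6,5)
bgt again: taken
$t5=2+9=11
$t5=11^20=31
$t5=31^10=21
$t4=6-1=5
After step 18: $t5 = 21.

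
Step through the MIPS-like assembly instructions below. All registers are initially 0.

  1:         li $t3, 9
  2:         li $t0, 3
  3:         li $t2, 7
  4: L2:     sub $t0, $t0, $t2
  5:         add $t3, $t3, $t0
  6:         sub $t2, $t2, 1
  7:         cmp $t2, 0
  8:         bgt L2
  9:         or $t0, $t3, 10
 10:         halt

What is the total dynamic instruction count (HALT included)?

40

$t3=9
$t0=3
$t2=7
$t0=3-7=-4
$t3=9+(-4)=5
$t2=7-1=6
cmp $t2, 0  (cmp 6,0)
bgt L2: taken
$t0=(-4)-6=-10
$t3=5+(-10)=-5
$t2=6-1=5
cmp $t2, 0  (cmp 5,0)
bgt L2: taken
$t0=(-10)-5=-15
$t3=(-5)+(-15)=-20
$t2=5-1=4
cmp $t2, 0  (cmp 4,0)
bgt L2: taken
$t0=(-15)-4=-19
$t3=(-20)+(-19)=-39
$t2=4-1=3
cmp $t2, 0  (cmp 3,0)
bgt L2: taken
$t0=(-19)-3=-22
$t3=(-39)+(-22)=-61
$t2=3-1=2
cmp $t2, 0  (cmp 2,0)
bgt L2: taken
$t0=(-22)-2=-24
$t3=(-61)+(-24)=-85
$t2=2-1=1
cmp $t2, 0  (cmp 1,0)
bgt L2: taken
$t0=(-24)-1=-25
$t3=(-85)+(-25)=-110
$t2=1-1=0
cmp $t2, 0  (cmp 0,0)
bgt L2: not taken
$t0=(-110)|10=-102
halt.
Total executed instructions: 40.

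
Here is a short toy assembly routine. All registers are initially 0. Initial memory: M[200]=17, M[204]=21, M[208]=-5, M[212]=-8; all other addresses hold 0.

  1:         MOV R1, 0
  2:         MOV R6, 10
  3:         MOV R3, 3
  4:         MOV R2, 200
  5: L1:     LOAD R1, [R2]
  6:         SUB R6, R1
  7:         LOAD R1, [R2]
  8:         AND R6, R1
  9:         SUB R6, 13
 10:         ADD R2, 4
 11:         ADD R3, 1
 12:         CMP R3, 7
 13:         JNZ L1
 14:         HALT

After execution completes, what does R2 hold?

after MOV R1, 0: R1=0
after MOV R6, 10: R6=10
after MOV R3, 3: R3=3
after MOV R2, 200: R2=200
after LOAD R1, [R2]: R1=M[200]=17
after SUB R6, R1: R6=10-17=-7
after LOAD R1, [R2]: R1=M[200]=17
after AND R6, R1: R6=(-7)&17=17
after SUB R6, 13: R6=17-13=4
after ADD R2, 4: R2=200+4=204
after ADD R3, 1: R3=3+1=4
CMP R3, 7  (cmp 4,7)
JNZ L1: taken
after LOAD R1, [R2]: R1=M[204]=21
after SUB R6, R1: R6=4-21=-17
after LOAD R1, [R2]: R1=M[204]=21
after AND R6, R1: R6=(-17)&21=5
after SUB R6, 13: R6=5-13=-8
after ADD R2, 4: R2=204+4=208
after ADD R3, 1: R3=4+1=5
CMP R3, 7  (cmp 5,7)
JNZ L1: taken
after LOAD R1, [R2]: R1=M[208]=-5
after SUB R6, R1: R6=(-8)-(-5)=-3
after LOAD R1, [R2]: R1=M[208]=-5
after AND R6, R1: R6=(-3)&(-5)=-7
after SUB R6, 13: R6=(-7)-13=-20
after ADD R2, 4: R2=208+4=212
after ADD R3, 1: R3=5+1=6
CMP R3, 7  (cmp 6,7)
JNZ L1: taken
after LOAD R1, [R2]: R1=M[212]=-8
after SUB R6, R1: R6=(-20)-(-8)=-12
after LOAD R1, [R2]: R1=M[212]=-8
after AND R6, R1: R6=(-12)&(-8)=-16
after SUB R6, 13: R6=(-16)-13=-29
after ADD R2, 4: R2=212+4=216
after ADD R3, 1: R3=6+1=7
CMP R3, 7  (cmp 7,7)
JNZ L1: not taken
halt.

216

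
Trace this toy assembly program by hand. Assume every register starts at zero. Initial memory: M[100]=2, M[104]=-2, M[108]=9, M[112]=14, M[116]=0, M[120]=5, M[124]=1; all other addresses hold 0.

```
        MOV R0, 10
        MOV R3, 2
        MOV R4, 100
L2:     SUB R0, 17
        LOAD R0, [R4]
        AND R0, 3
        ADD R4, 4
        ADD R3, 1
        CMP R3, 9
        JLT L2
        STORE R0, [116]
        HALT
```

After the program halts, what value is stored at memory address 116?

R0=10
R3=2
R4=100
R0=10-17=-7
R0=M[100]=2
R0=2&3=2
R4=100+4=104
R3=2+1=3
CMP R3, 9  (cmp 3,9)
JLT L2: taken
R0=2-17=-15
R0=M[104]=-2
R0=(-2)&3=2
R4=104+4=108
R3=3+1=4
CMP R3, 9  (cmp 4,9)
JLT L2: taken
R0=2-17=-15
R0=M[108]=9
R0=9&3=1
R4=108+4=112
R3=4+1=5
CMP R3, 9  (cmp 5,9)
JLT L2: taken
R0=1-17=-16
R0=M[112]=14
R0=14&3=2
R4=112+4=116
R3=5+1=6
CMP R3, 9  (cmp 6,9)
JLT L2: taken
R0=2-17=-15
R0=M[116]=0
R0=0&3=0
R4=116+4=120
R3=6+1=7
CMP R3, 9  (cmp 7,9)
JLT L2: taken
R0=0-17=-17
R0=M[120]=5
R0=5&3=1
R4=120+4=124
R3=7+1=8
CMP R3, 9  (cmp 8,9)
JLT L2: taken
R0=1-17=-16
R0=M[124]=1
R0=1&3=1
R4=124+4=128
R3=8+1=9
CMP R3, 9  (cmp 9,9)
JLT L2: not taken
STORE R0, [116] → M[116]=1
halt.

1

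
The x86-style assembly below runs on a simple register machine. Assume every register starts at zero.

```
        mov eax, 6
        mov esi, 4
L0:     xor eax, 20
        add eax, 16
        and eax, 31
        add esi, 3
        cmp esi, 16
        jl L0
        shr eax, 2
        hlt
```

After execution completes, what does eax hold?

after mov eax, 6: eax=6
after mov esi, 4: esi=4
after xor eax, 20: eax=6^20=18
after add eax, 16: eax=18+16=34
after and eax, 31: eax=34&31=2
after add esi, 3: esi=4+3=7
cmp esi, 16  (cmp 7,16)
jl L0: taken
after xor eax, 20: eax=2^20=22
after add eax, 16: eax=22+16=38
after and eax, 31: eax=38&31=6
after add esi, 3: esi=7+3=10
cmp esi, 16  (cmp 10,16)
jl L0: taken
after xor eax, 20: eax=6^20=18
after add eax, 16: eax=18+16=34
after and eax, 31: eax=34&31=2
after add esi, 3: esi=10+3=13
cmp esi, 16  (cmp 13,16)
jl L0: taken
after xor eax, 20: eax=2^20=22
after add eax, 16: eax=22+16=38
after and eax, 31: eax=38&31=6
after add esi, 3: esi=13+3=16
cmp esi, 16  (cmp 16,16)
jl L0: not taken
after shr eax, 2: eax=6>>2=1
halt.

1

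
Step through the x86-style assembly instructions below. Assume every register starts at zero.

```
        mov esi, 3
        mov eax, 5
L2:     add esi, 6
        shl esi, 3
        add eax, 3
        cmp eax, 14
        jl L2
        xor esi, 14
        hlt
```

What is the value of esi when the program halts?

after mov esi, 3: esi=3
after mov eax, 5: eax=5
after add esi, 6: esi=3+6=9
after shl esi, 3: esi=9<<3=72
after add eax, 3: eax=5+3=8
cmp eax, 14  (cmp 8,14)
jl L2: taken
after add esi, 6: esi=72+6=78
after shl esi, 3: esi=78<<3=624
after add eax, 3: eax=8+3=11
cmp eax, 14  (cmp 11,14)
jl L2: taken
after add esi, 6: esi=624+6=630
after shl esi, 3: esi=630<<3=5040
after add eax, 3: eax=11+3=14
cmp eax, 14  (cmp 14,14)
jl L2: not taken
after xor esi, 14: esi=5040^14=5054
halt.

5054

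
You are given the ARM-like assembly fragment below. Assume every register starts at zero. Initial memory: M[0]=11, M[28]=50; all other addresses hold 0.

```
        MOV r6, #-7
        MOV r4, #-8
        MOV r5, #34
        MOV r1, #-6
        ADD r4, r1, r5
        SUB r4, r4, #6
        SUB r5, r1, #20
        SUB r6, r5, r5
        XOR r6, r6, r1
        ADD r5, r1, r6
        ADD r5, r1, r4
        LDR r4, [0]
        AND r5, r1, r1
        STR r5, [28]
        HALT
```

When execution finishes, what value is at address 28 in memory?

-6

after MOV r6, #-7: r6=-7
after MOV r4, #-8: r4=-8
after MOV r5, #34: r5=34
after MOV r1, #-6: r1=-6
after ADD r4, r1, r5: r4=(-6)+34=28
after SUB r4, r4, #6: r4=28-6=22
after SUB r5, r1, #20: r5=(-6)-20=-26
after SUB r6, r5, r5: r6=(-26)-(-26)=0
after XOR r6, r6, r1: r6=0^(-6)=-6
after ADD r5, r1, r6: r5=(-6)+(-6)=-12
after ADD r5, r1, r4: r5=(-6)+22=16
after LDR r4, [0]: r4=M[0]=11
after AND r5, r1, r1: r5=(-6)&(-6)=-6
STR r5, [28] → M[28]=-6
halt.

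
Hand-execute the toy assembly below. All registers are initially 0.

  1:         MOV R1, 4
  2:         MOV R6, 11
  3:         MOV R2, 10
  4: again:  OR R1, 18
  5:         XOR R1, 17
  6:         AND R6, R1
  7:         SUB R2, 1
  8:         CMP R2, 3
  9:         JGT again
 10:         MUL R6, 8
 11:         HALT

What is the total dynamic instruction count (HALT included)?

after MOV R1, 4: R1=4
after MOV R6, 11: R6=11
after MOV R2, 10: R2=10
after OR R1, 18: R1=4|18=22
after XOR R1, 17: R1=22^17=7
after AND R6, R1: R6=11&7=3
after SUB R2, 1: R2=10-1=9
CMP R2, 3  (cmp 9,3)
JGT again: taken
after OR R1, 18: R1=7|18=23
after XOR R1, 17: R1=23^17=6
after AND R6, R1: R6=3&6=2
after SUB R2, 1: R2=9-1=8
CMP R2, 3  (cmp 8,3)
JGT again: taken
after OR R1, 18: R1=6|18=22
after XOR R1, 17: R1=22^17=7
after AND R6, R1: R6=2&7=2
after SUB R2, 1: R2=8-1=7
CMP R2, 3  (cmp 7,3)
JGT again: taken
after OR R1, 18: R1=7|18=23
after XOR R1, 17: R1=23^17=6
after AND R6, R1: R6=2&6=2
after SUB R2, 1: R2=7-1=6
CMP R2, 3  (cmp 6,3)
JGT again: taken
after OR R1, 18: R1=6|18=22
after XOR R1, 17: R1=22^17=7
after AND R6, R1: R6=2&7=2
after SUB R2, 1: R2=6-1=5
CMP R2, 3  (cmp 5,3)
JGT again: taken
after OR R1, 18: R1=7|18=23
after XOR R1, 17: R1=23^17=6
after AND R6, R1: R6=2&6=2
after SUB R2, 1: R2=5-1=4
CMP R2, 3  (cmp 4,3)
JGT again: taken
after OR R1, 18: R1=6|18=22
after XOR R1, 17: R1=22^17=7
after AND R6, R1: R6=2&7=2
after SUB R2, 1: R2=4-1=3
CMP R2, 3  (cmp 3,3)
JGT again: not taken
after MUL R6, 8: R6=2*8=16
halt.
Total executed instructions: 47.

47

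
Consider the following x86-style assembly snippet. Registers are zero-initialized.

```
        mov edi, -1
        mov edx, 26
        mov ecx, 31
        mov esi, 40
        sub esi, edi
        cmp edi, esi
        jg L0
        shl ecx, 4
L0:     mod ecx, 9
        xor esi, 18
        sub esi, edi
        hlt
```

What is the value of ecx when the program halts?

1

mov edi, -1 → edi=-1
mov edx, 26 → edx=26
mov ecx, 31 → ecx=31
mov esi, 40 → esi=40
sub esi, edi → esi=40-(-1)=41
cmp edi, esi  (cmp -1,41)
jg L0: not taken
shl ecx, 4 → ecx=31<<4=496
mod ecx, 9 → ecx=496%9=1
xor esi, 18 → esi=41^18=59
sub esi, edi → esi=59-(-1)=60
halt.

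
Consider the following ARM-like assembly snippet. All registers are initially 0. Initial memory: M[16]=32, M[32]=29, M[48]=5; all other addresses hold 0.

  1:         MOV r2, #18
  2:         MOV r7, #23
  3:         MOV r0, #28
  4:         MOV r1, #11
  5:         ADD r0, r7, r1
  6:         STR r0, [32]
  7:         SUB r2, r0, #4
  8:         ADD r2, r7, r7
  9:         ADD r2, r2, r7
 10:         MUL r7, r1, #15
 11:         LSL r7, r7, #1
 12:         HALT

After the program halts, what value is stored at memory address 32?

MOV r2, #18 → r2=18
MOV r7, #23 → r7=23
MOV r0, #28 → r0=28
MOV r1, #11 → r1=11
ADD r0, r7, r1 → r0=23+11=34
STR r0, [32] → M[32]=34
SUB r2, r0, #4 → r2=34-4=30
ADD r2, r7, r7 → r2=23+23=46
ADD r2, r2, r7 → r2=46+23=69
MUL r7, r1, #15 → r7=11*15=165
LSL r7, r7, #1 → r7=165<<1=330
halt.

34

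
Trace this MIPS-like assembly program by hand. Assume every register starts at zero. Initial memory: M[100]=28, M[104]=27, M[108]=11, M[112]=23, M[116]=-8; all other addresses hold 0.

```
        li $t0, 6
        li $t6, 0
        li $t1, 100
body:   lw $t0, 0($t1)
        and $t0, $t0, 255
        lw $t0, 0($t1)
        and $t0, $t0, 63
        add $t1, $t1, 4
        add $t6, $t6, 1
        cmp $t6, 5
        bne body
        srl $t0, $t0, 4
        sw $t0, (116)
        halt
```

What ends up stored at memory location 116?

3

$t0=6
$t6=0
$t1=100
$t0=M[100]=28
$t0=28&255=28
$t0=M[100]=28
$t0=28&63=28
$t1=100+4=104
$t6=0+1=1
cmp $t6, 5  (cmp 1,5)
bne body: taken
$t0=M[104]=27
$t0=27&255=27
$t0=M[104]=27
$t0=27&63=27
$t1=104+4=108
$t6=1+1=2
cmp $t6, 5  (cmp 2,5)
bne body: taken
$t0=M[108]=11
$t0=11&255=11
$t0=M[108]=11
$t0=11&63=11
$t1=108+4=112
$t6=2+1=3
cmp $t6, 5  (cmp 3,5)
bne body: taken
$t0=M[112]=23
$t0=23&255=23
$t0=M[112]=23
$t0=23&63=23
$t1=112+4=116
$t6=3+1=4
cmp $t6, 5  (cmp 4,5)
bne body: taken
$t0=M[116]=-8
$t0=(-8)&255=248
$t0=M[116]=-8
$t0=(-8)&63=56
$t1=116+4=120
$t6=4+1=5
cmp $t6, 5  (cmp 5,5)
bne body: not taken
$t0=56>>4=3
sw $t0, (116) → M[116]=3
halt.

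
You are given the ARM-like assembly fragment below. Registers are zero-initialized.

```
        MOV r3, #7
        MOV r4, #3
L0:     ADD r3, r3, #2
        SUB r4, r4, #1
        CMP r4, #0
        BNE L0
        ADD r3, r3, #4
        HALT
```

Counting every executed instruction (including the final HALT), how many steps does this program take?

16

after MOV r3, #7: r3=7
after MOV r4, #3: r4=3
after ADD r3, r3, #2: r3=7+2=9
after SUB r4, r4, #1: r4=3-1=2
CMP r4, #0  (cmp 2,0)
BNE L0: taken
after ADD r3, r3, #2: r3=9+2=11
after SUB r4, r4, #1: r4=2-1=1
CMP r4, #0  (cmp 1,0)
BNE L0: taken
after ADD r3, r3, #2: r3=11+2=13
after SUB r4, r4, #1: r4=1-1=0
CMP r4, #0  (cmp 0,0)
BNE L0: not taken
after ADD r3, r3, #4: r3=13+4=17
halt.
Total executed instructions: 16.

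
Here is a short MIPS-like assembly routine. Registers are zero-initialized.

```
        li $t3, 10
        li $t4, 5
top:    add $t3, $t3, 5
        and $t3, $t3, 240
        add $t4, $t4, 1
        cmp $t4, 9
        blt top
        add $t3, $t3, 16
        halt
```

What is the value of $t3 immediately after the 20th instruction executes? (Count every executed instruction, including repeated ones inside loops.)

$t3=10
$t4=5
$t3=10+5=15
$t3=15&240=0
$t4=5+1=6
cmp $t4, 9  (cmp 6,9)
blt top: taken
$t3=0+5=5
$t3=5&240=0
$t4=6+1=7
cmp $t4, 9  (cmp 7,9)
blt top: taken
$t3=0+5=5
$t3=5&240=0
$t4=7+1=8
cmp $t4, 9  (cmp 8,9)
blt top: taken
$t3=0+5=5
$t3=5&240=0
$t4=8+1=9
After step 20: $t3 = 0.

0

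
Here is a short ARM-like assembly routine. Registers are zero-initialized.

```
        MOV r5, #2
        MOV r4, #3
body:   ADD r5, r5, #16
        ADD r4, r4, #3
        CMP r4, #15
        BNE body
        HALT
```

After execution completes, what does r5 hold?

r5=2
r4=3
r5=2+16=18
r4=3+3=6
CMP r4, #15  (cmp 6,15)
BNE body: taken
r5=18+16=34
r4=6+3=9
CMP r4, #15  (cmp 9,15)
BNE body: taken
r5=34+16=50
r4=9+3=12
CMP r4, #15  (cmp 12,15)
BNE body: taken
r5=50+16=66
r4=12+3=15
CMP r4, #15  (cmp 15,15)
BNE body: not taken
halt.

66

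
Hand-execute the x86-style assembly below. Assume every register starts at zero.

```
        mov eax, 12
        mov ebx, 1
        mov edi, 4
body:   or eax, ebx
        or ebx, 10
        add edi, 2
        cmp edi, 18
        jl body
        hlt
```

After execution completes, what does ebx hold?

eax=12
ebx=1
edi=4
eax=12|1=13
ebx=1|10=11
edi=4+2=6
cmp edi, 18  (cmp 6,18)
jl body: taken
eax=13|11=15
ebx=11|10=11
edi=6+2=8
cmp edi, 18  (cmp 8,18)
jl body: taken
eax=15|11=15
ebx=11|10=11
edi=8+2=10
cmp edi, 18  (cmp 10,18)
jl body: taken
eax=15|11=15
ebx=11|10=11
edi=10+2=12
cmp edi, 18  (cmp 12,18)
jl body: taken
eax=15|11=15
ebx=11|10=11
edi=12+2=14
cmp edi, 18  (cmp 14,18)
jl body: taken
eax=15|11=15
ebx=11|10=11
edi=14+2=16
cmp edi, 18  (cmp 16,18)
jl body: taken
eax=15|11=15
ebx=11|10=11
edi=16+2=18
cmp edi, 18  (cmp 18,18)
jl body: not taken
halt.

11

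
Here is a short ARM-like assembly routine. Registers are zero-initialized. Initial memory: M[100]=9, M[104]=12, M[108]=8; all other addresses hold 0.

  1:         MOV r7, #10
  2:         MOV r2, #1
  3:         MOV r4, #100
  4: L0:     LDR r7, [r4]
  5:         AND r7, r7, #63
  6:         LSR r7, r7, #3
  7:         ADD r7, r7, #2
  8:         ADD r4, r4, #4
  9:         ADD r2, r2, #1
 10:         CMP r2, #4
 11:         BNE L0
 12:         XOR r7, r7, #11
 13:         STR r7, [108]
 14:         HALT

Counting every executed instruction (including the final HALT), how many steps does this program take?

r7=10
r2=1
r4=100
r7=M[100]=9
r7=9&63=9
r7=9>>3=1
r7=1+2=3
r4=100+4=104
r2=1+1=2
CMP r2, #4  (cmp 2,4)
BNE L0: taken
r7=M[104]=12
r7=12&63=12
r7=12>>3=1
r7=1+2=3
r4=104+4=108
r2=2+1=3
CMP r2, #4  (cmp 3,4)
BNE L0: taken
r7=M[108]=8
r7=8&63=8
r7=8>>3=1
r7=1+2=3
r4=108+4=112
r2=3+1=4
CMP r2, #4  (cmp 4,4)
BNE L0: not taken
r7=3^11=8
STR r7, [108] → M[108]=8
halt.
Total executed instructions: 30.

30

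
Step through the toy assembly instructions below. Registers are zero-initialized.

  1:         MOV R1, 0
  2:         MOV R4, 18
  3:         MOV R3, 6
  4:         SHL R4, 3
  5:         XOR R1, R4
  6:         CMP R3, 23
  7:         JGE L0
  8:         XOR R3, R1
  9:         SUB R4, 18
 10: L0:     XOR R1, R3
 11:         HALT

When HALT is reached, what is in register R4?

126

MOV R1, 0 → R1=0
MOV R4, 18 → R4=18
MOV R3, 6 → R3=6
SHL R4, 3 → R4=18<<3=144
XOR R1, R4 → R1=0^144=144
CMP R3, 23  (cmp 6,23)
JGE L0: not taken
XOR R3, R1 → R3=6^144=150
SUB R4, 18 → R4=144-18=126
XOR R1, R3 → R1=144^150=6
halt.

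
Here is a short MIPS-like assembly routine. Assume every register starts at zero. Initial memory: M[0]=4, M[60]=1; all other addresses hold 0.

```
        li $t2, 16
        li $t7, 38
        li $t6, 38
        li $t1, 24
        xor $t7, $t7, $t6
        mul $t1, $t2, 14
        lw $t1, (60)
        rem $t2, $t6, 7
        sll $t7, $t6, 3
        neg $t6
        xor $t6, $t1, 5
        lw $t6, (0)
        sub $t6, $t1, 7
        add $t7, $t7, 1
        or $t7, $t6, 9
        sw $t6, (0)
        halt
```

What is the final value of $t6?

-6

li $t2, 16 → $t2=16
li $t7, 38 → $t7=38
li $t6, 38 → $t6=38
li $t1, 24 → $t1=24
xor $t7, $t7, $t6 → $t7=38^38=0
mul $t1, $t2, 14 → $t1=16*14=224
lw $t1, (60) → $t1=M[60]=1
rem $t2, $t6, 7 → $t2=38%7=3
sll $t7, $t6, 3 → $t7=38<<3=304
neg $t6 → $t6=-(38)=-38
xor $t6, $t1, 5 → $t6=1^5=4
lw $t6, (0) → $t6=M[0]=4
sub $t6, $t1, 7 → $t6=1-7=-6
add $t7, $t7, 1 → $t7=304+1=305
or $t7, $t6, 9 → $t7=(-6)|9=-5
sw $t6, (0) → M[0]=-6
halt.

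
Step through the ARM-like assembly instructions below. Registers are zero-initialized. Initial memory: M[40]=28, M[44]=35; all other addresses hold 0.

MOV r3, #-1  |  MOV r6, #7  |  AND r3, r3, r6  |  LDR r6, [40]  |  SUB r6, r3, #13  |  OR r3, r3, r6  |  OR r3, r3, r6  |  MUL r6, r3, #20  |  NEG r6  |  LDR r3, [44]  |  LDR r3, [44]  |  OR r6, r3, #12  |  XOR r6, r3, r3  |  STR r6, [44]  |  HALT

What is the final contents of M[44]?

after MOV r3, #-1: r3=-1
after MOV r6, #7: r6=7
after AND r3, r3, r6: r3=(-1)&7=7
after LDR r6, [40]: r6=M[40]=28
after SUB r6, r3, #13: r6=7-13=-6
after OR r3, r3, r6: r3=7|(-6)=-1
after OR r3, r3, r6: r3=(-1)|(-6)=-1
after MUL r6, r3, #20: r6=(-1)*20=-20
after NEG r6: r6=-(-20)=20
after LDR r3, [44]: r3=M[44]=35
after LDR r3, [44]: r3=M[44]=35
after OR r6, r3, #12: r6=35|12=47
after XOR r6, r3, r3: r6=35^35=0
STR r6, [44] → M[44]=0
halt.

0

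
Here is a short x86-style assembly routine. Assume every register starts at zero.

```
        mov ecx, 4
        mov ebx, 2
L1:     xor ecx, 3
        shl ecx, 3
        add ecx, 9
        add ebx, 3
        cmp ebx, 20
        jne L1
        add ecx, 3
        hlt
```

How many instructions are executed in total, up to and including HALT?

after mov ecx, 4: ecx=4
after mov ebx, 2: ebx=2
after xor ecx, 3: ecx=4^3=7
after shl ecx, 3: ecx=7<<3=56
after add ecx, 9: ecx=56+9=65
after add ebx, 3: ebx=2+3=5
cmp ebx, 20  (cmp 5,20)
jne L1: taken
after xor ecx, 3: ecx=65^3=66
after shl ecx, 3: ecx=66<<3=528
after add ecx, 9: ecx=528+9=537
after add ebx, 3: ebx=5+3=8
cmp ebx, 20  (cmp 8,20)
jne L1: taken
after xor ecx, 3: ecx=537^3=538
after shl ecx, 3: ecx=538<<3=4304
after add ecx, 9: ecx=4304+9=4313
after add ebx, 3: ebx=8+3=11
cmp ebx, 20  (cmp 11,20)
jne L1: taken
after xor ecx, 3: ecx=4313^3=4314
after shl ecx, 3: ecx=4314<<3=34512
after add ecx, 9: ecx=34512+9=34521
after add ebx, 3: ebx=11+3=14
cmp ebx, 20  (cmp 14,20)
jne L1: taken
after xor ecx, 3: ecx=34521^3=34522
after shl ecx, 3: ecx=34522<<3=276176
after add ecx, 9: ecx=276176+9=276185
after add ebx, 3: ebx=14+3=17
cmp ebx, 20  (cmp 17,20)
jne L1: taken
after xor ecx, 3: ecx=276185^3=276186
after shl ecx, 3: ecx=276186<<3=2209488
after add ecx, 9: ecx=2209488+9=2209497
after add ebx, 3: ebx=17+3=20
cmp ebx, 20  (cmp 20,20)
jne L1: not taken
after add ecx, 3: ecx=2209497+3=2209500
halt.
Total executed instructions: 40.

40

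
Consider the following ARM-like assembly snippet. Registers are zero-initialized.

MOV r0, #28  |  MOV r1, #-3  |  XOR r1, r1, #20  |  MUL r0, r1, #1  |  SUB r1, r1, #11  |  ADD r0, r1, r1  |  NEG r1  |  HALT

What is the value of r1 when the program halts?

34

MOV r0, #28 → r0=28
MOV r1, #-3 → r1=-3
XOR r1, r1, #20 → r1=(-3)^20=-23
MUL r0, r1, #1 → r0=(-23)*1=-23
SUB r1, r1, #11 → r1=(-23)-11=-34
ADD r0, r1, r1 → r0=(-34)+(-34)=-68
NEG r1 → r1=-(-34)=34
halt.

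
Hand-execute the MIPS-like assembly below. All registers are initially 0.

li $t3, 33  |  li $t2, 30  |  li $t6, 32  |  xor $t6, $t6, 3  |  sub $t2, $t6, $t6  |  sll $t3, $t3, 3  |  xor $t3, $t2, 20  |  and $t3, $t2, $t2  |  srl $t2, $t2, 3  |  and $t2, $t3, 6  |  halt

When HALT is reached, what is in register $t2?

after li $t3, 33: $t3=33
after li $t2, 30: $t2=30
after li $t6, 32: $t6=32
after xor $t6, $t6, 3: $t6=32^3=35
after sub $t2, $t6, $t6: $t2=35-35=0
after sll $t3, $t3, 3: $t3=33<<3=264
after xor $t3, $t2, 20: $t3=0^20=20
after and $t3, $t2, $t2: $t3=0&0=0
after srl $t2, $t2, 3: $t2=0>>3=0
after and $t2, $t3, 6: $t2=0&6=0
halt.

0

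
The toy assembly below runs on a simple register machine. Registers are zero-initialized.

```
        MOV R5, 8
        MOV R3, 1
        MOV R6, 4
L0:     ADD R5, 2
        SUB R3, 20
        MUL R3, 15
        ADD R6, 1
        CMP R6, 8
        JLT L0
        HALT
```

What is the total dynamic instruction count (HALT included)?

28

MOV R5, 8 → R5=8
MOV R3, 1 → R3=1
MOV R6, 4 → R6=4
ADD R5, 2 → R5=8+2=10
SUB R3, 20 → R3=1-20=-19
MUL R3, 15 → R3=(-19)*15=-285
ADD R6, 1 → R6=4+1=5
CMP R6, 8  (cmp 5,8)
JLT L0: taken
ADD R5, 2 → R5=10+2=12
SUB R3, 20 → R3=(-285)-20=-305
MUL R3, 15 → R3=(-305)*15=-4575
ADD R6, 1 → R6=5+1=6
CMP R6, 8  (cmp 6,8)
JLT L0: taken
ADD R5, 2 → R5=12+2=14
SUB R3, 20 → R3=(-4575)-20=-4595
MUL R3, 15 → R3=(-4595)*15=-68925
ADD R6, 1 → R6=6+1=7
CMP R6, 8  (cmp 7,8)
JLT L0: taken
ADD R5, 2 → R5=14+2=16
SUB R3, 20 → R3=(-68925)-20=-68945
MUL R3, 15 → R3=(-68945)*15=-1034175
ADD R6, 1 → R6=7+1=8
CMP R6, 8  (cmp 8,8)
JLT L0: not taken
halt.
Total executed instructions: 28.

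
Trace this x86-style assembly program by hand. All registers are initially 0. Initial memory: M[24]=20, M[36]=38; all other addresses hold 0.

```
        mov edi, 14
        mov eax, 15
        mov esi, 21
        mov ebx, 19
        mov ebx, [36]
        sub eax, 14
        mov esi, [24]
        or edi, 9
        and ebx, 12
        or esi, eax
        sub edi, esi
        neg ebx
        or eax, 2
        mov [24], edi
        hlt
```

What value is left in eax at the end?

3

after mov edi, 14: edi=14
after mov eax, 15: eax=15
after mov esi, 21: esi=21
after mov ebx, 19: ebx=19
after mov ebx, [36]: ebx=M[36]=38
after sub eax, 14: eax=15-14=1
after mov esi, [24]: esi=M[24]=20
after or edi, 9: edi=14|9=15
after and ebx, 12: ebx=38&12=4
after or esi, eax: esi=20|1=21
after sub edi, esi: edi=15-21=-6
after neg ebx: ebx=-(4)=-4
after or eax, 2: eax=1|2=3
mov [24], edi → M[24]=-6
halt.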